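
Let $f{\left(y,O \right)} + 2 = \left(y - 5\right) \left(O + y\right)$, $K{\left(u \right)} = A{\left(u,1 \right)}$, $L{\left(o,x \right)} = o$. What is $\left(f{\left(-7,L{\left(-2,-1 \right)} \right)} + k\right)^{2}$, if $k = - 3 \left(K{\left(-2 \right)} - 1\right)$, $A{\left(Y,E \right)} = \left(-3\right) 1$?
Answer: $13924$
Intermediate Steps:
$A{\left(Y,E \right)} = -3$
$K{\left(u \right)} = -3$
$f{\left(y,O \right)} = -2 + \left(-5 + y\right) \left(O + y\right)$ ($f{\left(y,O \right)} = -2 + \left(y - 5\right) \left(O + y\right) = -2 + \left(-5 + y\right) \left(O + y\right)$)
$k = 12$ ($k = - 3 \left(-3 - 1\right) = \left(-3\right) \left(-4\right) = 12$)
$\left(f{\left(-7,L{\left(-2,-1 \right)} \right)} + k\right)^{2} = \left(\left(-2 + \left(-7\right)^{2} - -10 - -35 - -14\right) + 12\right)^{2} = \left(\left(-2 + 49 + 10 + 35 + 14\right) + 12\right)^{2} = \left(106 + 12\right)^{2} = 118^{2} = 13924$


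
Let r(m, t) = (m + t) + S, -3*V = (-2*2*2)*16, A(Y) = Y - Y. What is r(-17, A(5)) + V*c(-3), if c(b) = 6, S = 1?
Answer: 240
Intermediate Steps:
A(Y) = 0
V = 128/3 (V = --2*2*2*16/3 = -(-4*2)*16/3 = -(-8)*16/3 = -⅓*(-128) = 128/3 ≈ 42.667)
r(m, t) = 1 + m + t (r(m, t) = (m + t) + 1 = 1 + m + t)
r(-17, A(5)) + V*c(-3) = (1 - 17 + 0) + (128/3)*6 = -16 + 256 = 240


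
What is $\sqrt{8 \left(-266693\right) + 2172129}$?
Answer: $\sqrt{38585} \approx 196.43$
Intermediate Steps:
$\sqrt{8 \left(-266693\right) + 2172129} = \sqrt{-2133544 + 2172129} = \sqrt{38585}$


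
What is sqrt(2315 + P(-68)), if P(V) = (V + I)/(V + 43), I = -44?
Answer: 3*sqrt(6443)/5 ≈ 48.161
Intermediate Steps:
P(V) = (-44 + V)/(43 + V) (P(V) = (V - 44)/(V + 43) = (-44 + V)/(43 + V))
sqrt(2315 + P(-68)) = sqrt(2315 + (-44 - 68)/(43 - 68)) = sqrt(2315 - 112/(-25)) = sqrt(2315 - 1/25*(-112)) = sqrt(2315 + 112/25) = sqrt(57987/25) = 3*sqrt(6443)/5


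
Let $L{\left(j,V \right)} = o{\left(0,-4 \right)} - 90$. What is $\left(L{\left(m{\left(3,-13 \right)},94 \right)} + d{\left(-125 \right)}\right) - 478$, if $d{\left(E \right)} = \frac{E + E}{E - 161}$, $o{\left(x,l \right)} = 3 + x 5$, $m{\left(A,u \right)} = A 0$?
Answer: $- \frac{80670}{143} \approx -564.13$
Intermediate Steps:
$m{\left(A,u \right)} = 0$
$o{\left(x,l \right)} = 3 + 5 x$
$L{\left(j,V \right)} = -87$ ($L{\left(j,V \right)} = \left(3 + 5 \cdot 0\right) - 90 = \left(3 + 0\right) - 90 = 3 - 90 = -87$)
$d{\left(E \right)} = \frac{2 E}{-161 + E}$ ($d{\left(E \right)} = \frac{2 E}{E - 161} = \frac{2 E}{-161 + E}$)
$\left(L{\left(m{\left(3,-13 \right)},94 \right)} + d{\left(-125 \right)}\right) - 478 = \left(-87 + 2 \left(-125\right) \frac{1}{-161 - 125}\right) - 478 = \left(-87 + 2 \left(-125\right) \frac{1}{-286}\right) - 478 = \left(-87 + 2 \left(-125\right) \left(- \frac{1}{286}\right)\right) - 478 = \left(-87 + \frac{125}{143}\right) - 478 = - \frac{12316}{143} - 478 = - \frac{80670}{143}$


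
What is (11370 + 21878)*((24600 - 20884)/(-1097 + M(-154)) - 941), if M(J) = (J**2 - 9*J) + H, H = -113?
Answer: -186842588672/5973 ≈ -3.1281e+7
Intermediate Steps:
M(J) = -113 + J**2 - 9*J (M(J) = (J**2 - 9*J) - 113 = -113 + J**2 - 9*J)
(11370 + 21878)*((24600 - 20884)/(-1097 + M(-154)) - 941) = (11370 + 21878)*((24600 - 20884)/(-1097 + (-113 + (-154)**2 - 9*(-154))) - 941) = 33248*(3716/(-1097 + (-113 + 23716 + 1386)) - 941) = 33248*(3716/(-1097 + 24989) - 941) = 33248*(3716/23892 - 941) = 33248*(3716*(1/23892) - 941) = 33248*(929/5973 - 941) = 33248*(-5619664/5973) = -186842588672/5973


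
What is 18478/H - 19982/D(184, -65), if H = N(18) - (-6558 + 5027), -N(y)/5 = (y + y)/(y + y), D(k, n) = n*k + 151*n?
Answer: 216425491/16614325 ≈ 13.026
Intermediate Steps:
D(k, n) = 151*n + k*n (D(k, n) = k*n + 151*n = 151*n + k*n)
N(y) = -5 (N(y) = -5*(y + y)/(y + y) = -5*2*y/(2*y) = -5*2*y*1/(2*y) = -5*1 = -5)
H = 1526 (H = -5 - (-6558 + 5027) = -5 - 1*(-1531) = -5 + 1531 = 1526)
18478/H - 19982/D(184, -65) = 18478/1526 - 19982*(-1/(65*(151 + 184))) = 18478*(1/1526) - 19982/((-65*335)) = 9239/763 - 19982/(-21775) = 9239/763 - 19982*(-1/21775) = 9239/763 + 19982/21775 = 216425491/16614325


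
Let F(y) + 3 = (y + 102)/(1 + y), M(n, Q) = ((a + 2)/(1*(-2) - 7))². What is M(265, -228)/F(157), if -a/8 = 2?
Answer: -30968/17415 ≈ -1.7782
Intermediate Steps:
a = -16 (a = -8*2 = -16)
M(n, Q) = 196/81 (M(n, Q) = ((-16 + 2)/(1*(-2) - 7))² = (-14/(-2 - 7))² = (-14/(-9))² = (-14*(-⅑))² = (14/9)² = 196/81)
F(y) = -3 + (102 + y)/(1 + y) (F(y) = -3 + (y + 102)/(1 + y) = -3 + (102 + y)/(1 + y))
M(265, -228)/F(157) = 196/(81*(((99 - 2*157)/(1 + 157)))) = 196/(81*(((99 - 314)/158))) = 196/(81*(((1/158)*(-215)))) = 196/(81*(-215/158)) = (196/81)*(-158/215) = -30968/17415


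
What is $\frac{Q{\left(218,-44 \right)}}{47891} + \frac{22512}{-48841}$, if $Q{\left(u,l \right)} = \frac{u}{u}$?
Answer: $- \frac{1078073351}{2339044331} \approx -0.4609$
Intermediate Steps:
$Q{\left(u,l \right)} = 1$
$\frac{Q{\left(218,-44 \right)}}{47891} + \frac{22512}{-48841} = 1 \cdot \frac{1}{47891} + \frac{22512}{-48841} = 1 \cdot \frac{1}{47891} + 22512 \left(- \frac{1}{48841}\right) = \frac{1}{47891} - \frac{22512}{48841} = - \frac{1078073351}{2339044331}$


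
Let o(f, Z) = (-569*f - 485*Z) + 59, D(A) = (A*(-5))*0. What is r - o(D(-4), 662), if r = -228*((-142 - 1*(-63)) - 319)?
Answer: 411755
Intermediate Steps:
r = 90744 (r = -228*((-142 + 63) - 319) = -228*(-79 - 319) = -228*(-398) = 90744)
D(A) = 0 (D(A) = -5*A*0 = 0)
o(f, Z) = 59 - 569*f - 485*Z
r - o(D(-4), 662) = 90744 - (59 - 569*0 - 485*662) = 90744 - (59 + 0 - 321070) = 90744 - 1*(-321011) = 90744 + 321011 = 411755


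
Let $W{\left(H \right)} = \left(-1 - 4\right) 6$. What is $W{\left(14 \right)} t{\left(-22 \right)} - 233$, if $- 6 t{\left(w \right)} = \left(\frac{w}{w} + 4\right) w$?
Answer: $-783$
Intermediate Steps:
$t{\left(w \right)} = - \frac{5 w}{6}$ ($t{\left(w \right)} = - \frac{\left(\frac{w}{w} + 4\right) w}{6} = - \frac{\left(1 + 4\right) w}{6} = - \frac{5 w}{6}$)
$W{\left(H \right)} = -30$ ($W{\left(H \right)} = \left(-5\right) 6 = -30$)
$W{\left(14 \right)} t{\left(-22 \right)} - 233 = - 30 \left(\left(- \frac{5}{6}\right) \left(-22\right)\right) - 233 = \left(-30\right) \frac{55}{3} - 233 = -550 - 233 = -783$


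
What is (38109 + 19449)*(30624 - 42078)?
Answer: -659269332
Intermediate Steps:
(38109 + 19449)*(30624 - 42078) = 57558*(-11454) = -659269332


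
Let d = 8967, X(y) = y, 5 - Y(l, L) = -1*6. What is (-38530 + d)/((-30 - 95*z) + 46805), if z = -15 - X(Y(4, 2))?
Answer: -29563/49245 ≈ -0.60032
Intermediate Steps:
Y(l, L) = 11 (Y(l, L) = 5 - (-1)*6 = 5 - 1*(-6) = 5 + 6 = 11)
z = -26 (z = -15 - 1*11 = -15 - 11 = -26)
(-38530 + d)/((-30 - 95*z) + 46805) = (-38530 + 8967)/((-30 - 95*(-26)) + 46805) = -29563/((-30 + 2470) + 46805) = -29563/(2440 + 46805) = -29563/49245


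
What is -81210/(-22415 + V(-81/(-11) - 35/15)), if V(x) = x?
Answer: 2679930/739529 ≈ 3.6238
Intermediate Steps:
-81210/(-22415 + V(-81/(-11) - 35/15)) = -81210/(-22415 + (-81/(-11) - 35/15)) = -81210/(-22415 + (-81*(-1/11) - 35*1/15)) = -81210/(-22415 + (81/11 - 7/3)) = -81210/(-22415 + 166/33) = -81210/(-739529/33) = -81210*(-33/739529) = 2679930/739529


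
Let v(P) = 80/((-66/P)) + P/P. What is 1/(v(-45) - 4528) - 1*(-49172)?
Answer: 2419114873/49197 ≈ 49172.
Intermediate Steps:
v(P) = 1 - 40*P/33 (v(P) = 80*(-P/66) + 1 = -40*P/33 + 1 = 1 - 40*P/33)
1/(v(-45) - 4528) - 1*(-49172) = 1/((1 - 40/33*(-45)) - 4528) - 1*(-49172) = 1/((1 + 600/11) - 4528) + 49172 = 1/(611/11 - 4528) + 49172 = 1/(-49197/11) + 49172 = -11/49197 + 49172 = 2419114873/49197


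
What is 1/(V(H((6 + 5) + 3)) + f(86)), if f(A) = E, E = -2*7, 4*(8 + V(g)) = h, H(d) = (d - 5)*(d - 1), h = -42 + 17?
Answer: -4/113 ≈ -0.035398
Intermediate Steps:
h = -25
H(d) = (-1 + d)*(-5 + d) (H(d) = (-5 + d)*(-1 + d) = (-1 + d)*(-5 + d))
V(g) = -57/4 (V(g) = -8 + (¼)*(-25) = -8 - 25/4 = -57/4)
E = -14
f(A) = -14
1/(V(H((6 + 5) + 3)) + f(86)) = 1/(-57/4 - 14) = 1/(-113/4) = -4/113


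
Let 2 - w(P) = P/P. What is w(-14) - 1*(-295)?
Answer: 296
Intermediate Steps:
w(P) = 1 (w(P) = 2 - P/P = 2 - 1*1 = 2 - 1 = 1)
w(-14) - 1*(-295) = 1 - 1*(-295) = 1 + 295 = 296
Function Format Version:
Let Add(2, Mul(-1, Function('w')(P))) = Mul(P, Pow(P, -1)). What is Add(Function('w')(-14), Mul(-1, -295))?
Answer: 296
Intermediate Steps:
Function('w')(P) = 1 (Function('w')(P) = Add(2, Mul(-1, Mul(P, Pow(P, -1)))) = Add(2, Mul(-1, 1)) = Add(2, -1) = 1)
Add(Function('w')(-14), Mul(-1, -295)) = Add(1, Mul(-1, -295)) = Add(1, 295) = 296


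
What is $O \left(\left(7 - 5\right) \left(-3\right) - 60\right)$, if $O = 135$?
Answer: $-8910$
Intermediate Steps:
$O \left(\left(7 - 5\right) \left(-3\right) - 60\right) = 135 \left(\left(7 - 5\right) \left(-3\right) - 60\right) = 135 \left(2 \left(-3\right) - 60\right) = 135 \left(-6 - 60\right) = 135 \left(-66\right) = -8910$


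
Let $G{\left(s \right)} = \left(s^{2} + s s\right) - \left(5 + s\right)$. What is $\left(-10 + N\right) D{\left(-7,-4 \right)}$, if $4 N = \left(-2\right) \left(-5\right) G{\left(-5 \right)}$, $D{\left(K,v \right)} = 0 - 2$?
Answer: $-230$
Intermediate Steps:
$D{\left(K,v \right)} = -2$
$G{\left(s \right)} = -5 - s + 2 s^{2}$ ($G{\left(s \right)} = \left(s^{2} + s^{2}\right) - \left(5 + s\right) = 2 s^{2} - \left(5 + s\right) = -5 - s + 2 s^{2}$)
$N = 125$ ($N = \frac{\left(-2\right) \left(-5\right) \left(-5 - -5 + 2 \left(-5\right)^{2}\right)}{4} = \frac{10 \left(-5 + 5 + 2 \cdot 25\right)}{4} = \frac{10 \left(-5 + 5 + 50\right)}{4} = \frac{10 \cdot 50}{4} = \frac{1}{4} \cdot 500 = 125$)
$\left(-10 + N\right) D{\left(-7,-4 \right)} = \left(-10 + 125\right) \left(-2\right) = 115 \left(-2\right) = -230$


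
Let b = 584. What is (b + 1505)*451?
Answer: 942139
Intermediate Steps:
(b + 1505)*451 = (584 + 1505)*451 = 2089*451 = 942139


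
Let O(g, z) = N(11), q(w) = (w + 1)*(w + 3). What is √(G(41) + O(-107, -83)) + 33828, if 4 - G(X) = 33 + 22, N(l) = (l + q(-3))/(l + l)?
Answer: 33828 + I*√202/2 ≈ 33828.0 + 7.1063*I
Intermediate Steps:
q(w) = (1 + w)*(3 + w)
N(l) = ½ (N(l) = (l + (3 + (-3)² + 4*(-3)))/(l + l) = (l + (3 + 9 - 12))/((2*l)) = (l + 0)*(1/(2*l)) = l*(1/(2*l)) = ½)
O(g, z) = ½
G(X) = -51 (G(X) = 4 - (33 + 22) = 4 - 1*55 = 4 - 55 = -51)
√(G(41) + O(-107, -83)) + 33828 = √(-51 + ½) + 33828 = √(-101/2) + 33828 = I*√202/2 + 33828 = 33828 + I*√202/2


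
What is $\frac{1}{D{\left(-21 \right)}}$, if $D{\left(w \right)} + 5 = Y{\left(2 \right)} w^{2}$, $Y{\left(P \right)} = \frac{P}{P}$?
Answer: $\frac{1}{436} \approx 0.0022936$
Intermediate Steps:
$Y{\left(P \right)} = 1$
$D{\left(w \right)} = -5 + w^{2}$ ($D{\left(w \right)} = -5 + 1 w^{2} = -5 + w^{2}$)
$\frac{1}{D{\left(-21 \right)}} = \frac{1}{-5 + \left(-21\right)^{2}} = \frac{1}{-5 + 441} = \frac{1}{436}$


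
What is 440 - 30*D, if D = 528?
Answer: -15400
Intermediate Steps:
440 - 30*D = 440 - 30*528 = 440 - 15840 = -15400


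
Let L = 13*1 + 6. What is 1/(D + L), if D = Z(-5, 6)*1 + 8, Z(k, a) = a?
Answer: 1/33 ≈ 0.030303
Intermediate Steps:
L = 19 (L = 13 + 6 = 19)
D = 14 (D = 6*1 + 8 = 6 + 8 = 14)
1/(D + L) = 1/(14 + 19) = 1/33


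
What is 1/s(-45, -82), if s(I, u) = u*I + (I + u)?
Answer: 1/3563 ≈ 0.00028066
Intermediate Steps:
s(I, u) = I + u + I*u (s(I, u) = I*u + (I + u) = I + u + I*u)
1/s(-45, -82) = 1/(-45 - 82 - 45*(-82)) = 1/(-45 - 82 + 3690) = 1/3563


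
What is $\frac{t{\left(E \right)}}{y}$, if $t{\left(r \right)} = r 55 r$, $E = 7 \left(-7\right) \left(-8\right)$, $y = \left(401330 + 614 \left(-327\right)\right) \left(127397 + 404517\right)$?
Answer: $\frac{48020}{606116003} \approx 7.9226 \cdot 10^{-5}$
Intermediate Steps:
$y = 106676416528$ ($y = \left(401330 - 200778\right) 531914 = 200552 \cdot 531914 = 106676416528$)
$E = 392$ ($E = \left(-49\right) \left(-8\right) = 392$)
$t{\left(r \right)} = 55 r^{2}$
$\frac{t{\left(E \right)}}{y} = \frac{55 \cdot 392^{2}}{106676416528} = 55 \cdot 153664 \cdot \frac{1}{106676416528} = 8451520 \cdot \frac{1}{106676416528} = \frac{48020}{606116003}$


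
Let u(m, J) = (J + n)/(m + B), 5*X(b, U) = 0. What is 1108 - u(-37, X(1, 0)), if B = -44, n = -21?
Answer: 29909/27 ≈ 1107.7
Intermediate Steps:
X(b, U) = 0 (X(b, U) = (⅕)*0 = 0)
u(m, J) = (-21 + J)/(-44 + m) (u(m, J) = (J - 21)/(m - 44) = (-21 + J)/(-44 + m))
1108 - u(-37, X(1, 0)) = 1108 - (-21 + 0)/(-44 - 37) = 1108 - (-21)/(-81) = 1108 - (-1)*(-21)/81 = 1108 - 1*7/27 = 1108 - 7/27 = 29909/27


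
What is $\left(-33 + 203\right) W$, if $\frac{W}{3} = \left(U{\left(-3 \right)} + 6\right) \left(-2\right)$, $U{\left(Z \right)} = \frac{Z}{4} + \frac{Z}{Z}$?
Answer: $-6375$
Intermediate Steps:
$U{\left(Z \right)} = 1 + \frac{Z}{4}$ ($U{\left(Z \right)} = Z \frac{1}{4} + 1 = \frac{Z}{4} + 1 = 1 + \frac{Z}{4}$)
$W = - \frac{75}{2}$ ($W = 3 \left(\left(1 + \frac{1}{4} \left(-3\right)\right) + 6\right) \left(-2\right) = 3 \left(\left(1 - \frac{3}{4}\right) + 6\right) \left(-2\right) = 3 \left(\frac{1}{4} + 6\right) \left(-2\right) = 3 \cdot \frac{25}{4} \left(-2\right) = 3 \left(- \frac{25}{2}\right) = - \frac{75}{2} \approx -37.5$)
$\left(-33 + 203\right) W = \left(-33 + 203\right) \left(- \frac{75}{2}\right) = 170 \left(- \frac{75}{2}\right) = -6375$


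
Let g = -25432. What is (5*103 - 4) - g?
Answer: 25943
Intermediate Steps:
(5*103 - 4) - g = (5*103 - 4) - 1*(-25432) = (515 - 4) + 25432 = 511 + 25432 = 25943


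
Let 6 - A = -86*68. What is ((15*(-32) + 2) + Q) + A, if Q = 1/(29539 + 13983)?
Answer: 233974273/43522 ≈ 5376.0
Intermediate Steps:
A = 5854 (A = 6 - (-86)*68 = 6 - 1*(-5848) = 6 + 5848 = 5854)
Q = 1/43522 ≈ 2.2977e-5
((15*(-32) + 2) + Q) + A = ((15*(-32) + 2) + 1/43522) + 5854 = ((-480 + 2) + 1/43522) + 5854 = (-478 + 1/43522) + 5854 = -20803515/43522 + 5854 = 233974273/43522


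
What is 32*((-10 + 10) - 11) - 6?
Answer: -358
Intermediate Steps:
32*((-10 + 10) - 11) - 6 = 32*(0 - 11) - 6 = 32*(-11) - 6 = -352 - 6 = -358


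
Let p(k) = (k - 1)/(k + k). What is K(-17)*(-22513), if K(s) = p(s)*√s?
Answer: -202617*I*√17/17 ≈ -49142.0*I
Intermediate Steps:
p(k) = (-1 + k)/(2*k) (p(k) = (-1 + k)/((2*k)) = (-1 + k)*(1/(2*k)) = (-1 + k)/(2*k))
K(s) = (-1 + s)/(2*√s) (K(s) = ((-1 + s)/(2*s))*√s = (-1 + s)/(2*√s))
K(-17)*(-22513) = ((-1 - 17)/(2*√(-17)))*(-22513) = ((½)*(-I*√17/17)*(-18))*(-22513) = (9*I*√17/17)*(-22513) = -202617*I*√17/17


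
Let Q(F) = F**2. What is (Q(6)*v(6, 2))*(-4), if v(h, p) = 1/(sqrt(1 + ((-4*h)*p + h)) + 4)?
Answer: -192/19 + 48*I*sqrt(41)/19 ≈ -10.105 + 16.176*I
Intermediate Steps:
v(h, p) = 1/(4 + sqrt(1 + h - 4*h*p)) (v(h, p) = 1/(sqrt(1 + (-4*h*p + h)) + 4) = 1/(sqrt(1 + (h - 4*h*p)) + 4) = 1/(sqrt(1 + h - 4*h*p) + 4) = 1/(4 + sqrt(1 + h - 4*h*p)))
(Q(6)*v(6, 2))*(-4) = (6**2/(4 + sqrt(1 + 6 - 4*6*2)))*(-4) = (36/(4 + sqrt(1 + 6 - 48)))*(-4) = (36/(4 + sqrt(-41)))*(-4) = (36/(4 + I*sqrt(41)))*(-4) = -144/(4 + I*sqrt(41))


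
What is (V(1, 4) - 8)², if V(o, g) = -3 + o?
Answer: 100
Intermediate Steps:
(V(1, 4) - 8)² = ((-3 + 1) - 8)² = (-2 - 8)² = (-10)² = 100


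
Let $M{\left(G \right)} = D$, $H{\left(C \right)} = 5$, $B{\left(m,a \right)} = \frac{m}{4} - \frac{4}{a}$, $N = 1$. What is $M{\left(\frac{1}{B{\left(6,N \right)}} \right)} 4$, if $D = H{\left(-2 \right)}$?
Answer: $20$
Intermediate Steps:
$B{\left(m,a \right)} = - \frac{4}{a} + \frac{m}{4}$ ($B{\left(m,a \right)} = m \frac{1}{4} - \frac{4}{a} = \frac{m}{4} - \frac{4}{a} = - \frac{4}{a} + \frac{m}{4}$)
$D = 5$
$M{\left(G \right)} = 5$
$M{\left(\frac{1}{B{\left(6,N \right)}} \right)} 4 = 5 \cdot 4 = 20$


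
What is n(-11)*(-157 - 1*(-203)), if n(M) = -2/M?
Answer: 92/11 ≈ 8.3636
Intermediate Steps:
n(-11)*(-157 - 1*(-203)) = (-2/(-11))*(-157 - 1*(-203)) = (-2*(-1/11))*(-157 + 203) = (2/11)*46 = 92/11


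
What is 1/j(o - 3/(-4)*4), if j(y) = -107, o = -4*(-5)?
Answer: -1/107 ≈ -0.0093458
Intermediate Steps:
o = 20
1/j(o - 3/(-4)*4) = 1/(-107) = -1/107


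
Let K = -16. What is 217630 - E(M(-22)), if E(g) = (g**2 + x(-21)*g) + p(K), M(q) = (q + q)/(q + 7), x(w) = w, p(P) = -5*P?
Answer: 48960674/225 ≈ 2.1760e+5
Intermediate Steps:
M(q) = 2*q/(7 + q) (M(q) = (2*q)/(7 + q) = 2*q/(7 + q))
E(g) = 80 + g**2 - 21*g (E(g) = (g**2 - 21*g) - 5*(-16) = (g**2 - 21*g) + 80 = 80 + g**2 - 21*g)
217630 - E(M(-22)) = 217630 - (80 + (2*(-22)/(7 - 22))**2 - 42*(-22)/(7 - 22)) = 217630 - (80 + (2*(-22)/(-15))**2 - 42*(-22)/(-15)) = 217630 - (80 + (2*(-22)*(-1/15))**2 - 42*(-22)*(-1)/15) = 217630 - (80 + (44/15)**2 - 21*44/15) = 217630 - (80 + 1936/225 - 308/5) = 217630 - 1*6076/225 = 217630 - 6076/225 = 48960674/225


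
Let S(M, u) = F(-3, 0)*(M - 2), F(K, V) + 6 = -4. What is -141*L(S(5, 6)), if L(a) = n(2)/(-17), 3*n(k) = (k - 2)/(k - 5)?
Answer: 0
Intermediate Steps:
F(K, V) = -10 (F(K, V) = -6 - 4 = -10)
n(k) = (-2 + k)/(3*(-5 + k)) (n(k) = ((k - 2)/(k - 5))/3 = ((-2 + k)/(-5 + k))/3 = (-2 + k)/(3*(-5 + k)))
S(M, u) = 20 - 10*M (S(M, u) = -10*(M - 2) = -10*(-2 + M) = 20 - 10*M)
L(a) = 0 (L(a) = ((-2 + 2)/(3*(-5 + 2)))/(-17) = ((⅓)*0/(-3))*(-1/17) = ((⅓)*(-⅓)*0)*(-1/17) = 0*(-1/17) = 0)
-141*L(S(5, 6)) = -141*0 = 0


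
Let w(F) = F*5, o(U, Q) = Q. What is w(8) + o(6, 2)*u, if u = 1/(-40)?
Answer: 799/20 ≈ 39.950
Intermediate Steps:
w(F) = 5*F
u = -1/40 ≈ -0.025000
w(8) + o(6, 2)*u = 5*8 + 2*(-1/40) = 40 - 1/20 = 799/20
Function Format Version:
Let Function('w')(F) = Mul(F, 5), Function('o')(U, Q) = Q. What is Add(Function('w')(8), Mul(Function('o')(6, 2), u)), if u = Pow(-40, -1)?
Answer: Rational(799, 20) ≈ 39.950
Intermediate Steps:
Function('w')(F) = Mul(5, F)
u = Rational(-1, 40) ≈ -0.025000
Add(Function('w')(8), Mul(Function('o')(6, 2), u)) = Add(Mul(5, 8), Mul(2, Rational(-1, 40))) = Add(40, Rational(-1, 20)) = Rational(799, 20)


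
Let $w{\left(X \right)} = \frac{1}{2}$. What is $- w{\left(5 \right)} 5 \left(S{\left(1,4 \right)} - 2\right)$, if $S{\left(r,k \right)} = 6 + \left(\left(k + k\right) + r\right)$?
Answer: $- \frac{65}{2} \approx -32.5$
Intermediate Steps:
$S{\left(r,k \right)} = 6 + r + 2 k$ ($S{\left(r,k \right)} = 6 + \left(2 k + r\right) = 6 + \left(r + 2 k\right) = 6 + r + 2 k$)
$w{\left(X \right)} = \frac{1}{2}$
$- w{\left(5 \right)} 5 \left(S{\left(1,4 \right)} - 2\right) = \left(-1\right) \frac{1}{2} \cdot 5 \left(\left(6 + 1 + 2 \cdot 4\right) - 2\right) = \left(- \frac{1}{2}\right) 5 \left(\left(6 + 1 + 8\right) - 2\right) = - \frac{5 \left(15 - 2\right)}{2} = \left(- \frac{5}{2}\right) 13 = - \frac{65}{2}$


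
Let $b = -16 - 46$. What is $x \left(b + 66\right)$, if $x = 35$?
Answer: $140$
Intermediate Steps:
$b = -62$
$x \left(b + 66\right) = 35 \left(-62 + 66\right) = 35 \cdot 4 = 140$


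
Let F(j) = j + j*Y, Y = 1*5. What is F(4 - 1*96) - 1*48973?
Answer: -49525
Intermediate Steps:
Y = 5
F(j) = 6*j (F(j) = j + j*5 = j + 5*j = 6*j)
F(4 - 1*96) - 1*48973 = 6*(4 - 1*96) - 1*48973 = 6*(4 - 96) - 48973 = 6*(-92) - 48973 = -552 - 48973 = -49525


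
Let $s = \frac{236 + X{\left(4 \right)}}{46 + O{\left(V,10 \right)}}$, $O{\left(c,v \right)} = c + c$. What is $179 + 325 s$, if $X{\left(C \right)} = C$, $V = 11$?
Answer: $\frac{22543}{17} \approx 1326.1$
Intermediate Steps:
$O{\left(c,v \right)} = 2 c$
$s = \frac{60}{17}$ ($s = \frac{236 + 4}{46 + 2 \cdot 11} = \frac{240}{46 + 22} = \frac{240}{68} = 240 \cdot \frac{1}{68} = \frac{60}{17} \approx 3.5294$)
$179 + 325 s = 179 + 325 \cdot \frac{60}{17} = 179 + \frac{19500}{17} = \frac{22543}{17}$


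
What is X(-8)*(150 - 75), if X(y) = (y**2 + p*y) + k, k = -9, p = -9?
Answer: 9525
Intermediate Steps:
X(y) = -9 + y**2 - 9*y (X(y) = (y**2 - 9*y) - 9 = -9 + y**2 - 9*y)
X(-8)*(150 - 75) = (-9 + (-8)**2 - 9*(-8))*(150 - 75) = (-9 + 64 + 72)*75 = 127*75 = 9525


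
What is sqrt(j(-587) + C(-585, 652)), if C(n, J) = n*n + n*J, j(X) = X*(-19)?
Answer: I*sqrt(28042) ≈ 167.46*I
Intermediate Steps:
j(X) = -19*X
C(n, J) = n**2 + J*n
sqrt(j(-587) + C(-585, 652)) = sqrt(-19*(-587) - 585*(652 - 585)) = sqrt(11153 - 585*67) = sqrt(11153 - 39195) = sqrt(-28042) = I*sqrt(28042)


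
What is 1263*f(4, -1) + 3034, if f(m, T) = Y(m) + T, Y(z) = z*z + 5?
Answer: 28294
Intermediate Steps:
Y(z) = 5 + z² (Y(z) = z² + 5 = 5 + z²)
f(m, T) = 5 + T + m² (f(m, T) = (5 + m²) + T = 5 + T + m²)
1263*f(4, -1) + 3034 = 1263*(5 - 1 + 4²) + 3034 = 1263*(5 - 1 + 16) + 3034 = 1263*20 + 3034 = 25260 + 3034 = 28294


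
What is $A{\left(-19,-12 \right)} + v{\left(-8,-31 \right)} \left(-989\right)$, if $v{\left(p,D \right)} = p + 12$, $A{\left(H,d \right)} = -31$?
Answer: $-3987$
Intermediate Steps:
$v{\left(p,D \right)} = 12 + p$
$A{\left(-19,-12 \right)} + v{\left(-8,-31 \right)} \left(-989\right) = -31 + \left(12 - 8\right) \left(-989\right) = -31 + 4 \left(-989\right) = -31 - 3956 = -3987$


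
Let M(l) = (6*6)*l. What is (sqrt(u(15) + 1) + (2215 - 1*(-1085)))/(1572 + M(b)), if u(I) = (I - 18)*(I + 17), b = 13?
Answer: 55/34 + I*sqrt(95)/2040 ≈ 1.6176 + 0.0047778*I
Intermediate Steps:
u(I) = (-18 + I)*(17 + I)
M(l) = 36*l
(sqrt(u(15) + 1) + (2215 - 1*(-1085)))/(1572 + M(b)) = (sqrt((-306 + 15**2 - 1*15) + 1) + (2215 - 1*(-1085)))/(1572 + 36*13) = (sqrt((-306 + 225 - 15) + 1) + (2215 + 1085))/(1572 + 468) = (sqrt(-96 + 1) + 3300)/2040 = (sqrt(-95) + 3300)*(1/2040) = (I*sqrt(95) + 3300)*(1/2040) = (3300 + I*sqrt(95))*(1/2040) = 55/34 + I*sqrt(95)/2040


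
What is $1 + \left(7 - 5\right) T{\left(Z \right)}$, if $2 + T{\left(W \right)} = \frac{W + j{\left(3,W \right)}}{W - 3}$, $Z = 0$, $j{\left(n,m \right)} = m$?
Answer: $-3$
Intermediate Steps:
$T{\left(W \right)} = -2 + \frac{2 W}{-3 + W}$ ($T{\left(W \right)} = -2 + \frac{W + W}{W - 3} = -2 + \frac{2 W}{-3 + W}$)
$1 + \left(7 - 5\right) T{\left(Z \right)} = 1 + \left(7 - 5\right) \frac{6}{-3 + 0} = 1 + 2 \frac{6}{-3} = 1 + 2 \cdot 6 \left(- \frac{1}{3}\right) = 1 + 2 \left(-2\right) = 1 - 4 = -3$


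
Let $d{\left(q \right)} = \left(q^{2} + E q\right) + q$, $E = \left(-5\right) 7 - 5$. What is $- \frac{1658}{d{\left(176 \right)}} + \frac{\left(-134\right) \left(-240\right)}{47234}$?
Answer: $\frac{1440347}{2353112} \approx 0.6121$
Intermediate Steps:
$E = -40$ ($E = -35 + \left(-5 + 0\right) = -35 - 5 = -40$)
$d{\left(q \right)} = q^{2} - 39 q$ ($d{\left(q \right)} = \left(q^{2} - 40 q\right) + q = q^{2} - 39 q$)
$- \frac{1658}{d{\left(176 \right)}} + \frac{\left(-134\right) \left(-240\right)}{47234} = - \frac{1658}{176 \left(-39 + 176\right)} + \frac{\left(-134\right) \left(-240\right)}{47234} = - \frac{1658}{176 \cdot 137} + 32160 \cdot \frac{1}{47234} = - \frac{1658}{24112} + \frac{16080}{23617} = \left(-1658\right) \frac{1}{24112} + \frac{16080}{23617} = - \frac{829}{12056} + \frac{16080}{23617} = \frac{1440347}{2353112}$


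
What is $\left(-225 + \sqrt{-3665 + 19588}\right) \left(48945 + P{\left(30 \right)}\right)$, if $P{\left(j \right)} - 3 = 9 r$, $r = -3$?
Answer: $-11007225 + 48921 \sqrt{15923} \approx -4.8341 \cdot 10^{6}$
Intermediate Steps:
$P{\left(j \right)} = -24$ ($P{\left(j \right)} = 3 + 9 \left(-3\right) = 3 - 27 = -24$)
$\left(-225 + \sqrt{-3665 + 19588}\right) \left(48945 + P{\left(30 \right)}\right) = \left(-225 + \sqrt{-3665 + 19588}\right) \left(48945 - 24\right) = \left(-225 + \sqrt{15923}\right) 48921 = -11007225 + 48921 \sqrt{15923}$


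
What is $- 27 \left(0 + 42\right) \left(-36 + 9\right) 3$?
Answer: $91854$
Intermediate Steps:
$- 27 \left(0 + 42\right) \left(-36 + 9\right) 3 = - 27 \cdot 42 \left(-27\right) 3 = \left(-27\right) \left(-1134\right) 3 = 30618 \cdot 3 = 91854$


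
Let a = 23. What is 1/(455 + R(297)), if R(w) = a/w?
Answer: 297/135158 ≈ 0.0021974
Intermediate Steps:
R(w) = 23/w
1/(455 + R(297)) = 1/(455 + 23/297) = 1/(135158/297) = 297/135158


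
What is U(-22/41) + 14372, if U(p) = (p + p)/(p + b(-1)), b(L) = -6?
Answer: 962935/67 ≈ 14372.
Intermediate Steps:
U(p) = 2*p/(-6 + p) (U(p) = (p + p)/(p - 6) = (2*p)/(-6 + p) = 2*p/(-6 + p))
U(-22/41) + 14372 = 2*(-22/41)/(-6 - 22/41) + 14372 = 2*(-22/41)/(-268/41) + 14372 = 2*(-22/41)*(-41/268) + 14372 = 11/67 + 14372 = 962935/67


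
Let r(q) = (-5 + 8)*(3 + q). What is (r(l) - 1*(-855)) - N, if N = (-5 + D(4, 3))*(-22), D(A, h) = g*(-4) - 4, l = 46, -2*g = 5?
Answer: 1024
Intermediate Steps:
g = -5/2 (g = -1/2*5 = -5/2 ≈ -2.5000)
D(A, h) = 6 (D(A, h) = -5/2*(-4) - 4 = 10 - 4 = 6)
N = -22 (N = (-5 + 6)*(-22) = 1*(-22) = -22)
r(q) = 9 + 3*q (r(q) = 3*(3 + q) = 9 + 3*q)
(r(l) - 1*(-855)) - N = ((9 + 3*46) - 1*(-855)) - 1*(-22) = ((9 + 138) + 855) + 22 = (147 + 855) + 22 = 1002 + 22 = 1024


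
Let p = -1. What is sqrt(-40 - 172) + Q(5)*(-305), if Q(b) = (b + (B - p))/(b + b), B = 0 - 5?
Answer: -61/2 + 2*I*sqrt(53) ≈ -30.5 + 14.56*I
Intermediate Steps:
B = -5
Q(b) = (-4 + b)/(2*b) (Q(b) = (b + (-5 - 1*(-1)))/(b + b) = (b + (-5 + 1))/((2*b)) = (b - 4)*(1/(2*b)) = (-4 + b)*(1/(2*b)) = (-4 + b)/(2*b))
sqrt(-40 - 172) + Q(5)*(-305) = sqrt(-40 - 172) + ((1/2)*(-4 + 5)/5)*(-305) = sqrt(-212) + ((1/2)*(1/5)*1)*(-305) = 2*I*sqrt(53) + (1/10)*(-305) = 2*I*sqrt(53) - 61/2 = -61/2 + 2*I*sqrt(53)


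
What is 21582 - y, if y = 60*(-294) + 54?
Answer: 39168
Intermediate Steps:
y = -17586 (y = -17640 + 54 = -17586)
21582 - y = 21582 - 1*(-17586) = 21582 + 17586 = 39168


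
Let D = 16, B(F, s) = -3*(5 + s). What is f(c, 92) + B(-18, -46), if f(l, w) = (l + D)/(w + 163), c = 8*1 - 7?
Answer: 1846/15 ≈ 123.07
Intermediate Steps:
B(F, s) = -15 - 3*s
c = 1 (c = 8 - 7 = 1)
f(l, w) = (16 + l)/(163 + w) (f(l, w) = (l + 16)/(w + 163) = (16 + l)/(163 + w))
f(c, 92) + B(-18, -46) = (16 + 1)/(163 + 92) + (-15 - 3*(-46)) = 17/255 + (-15 + 138) = (1/255)*17 + 123 = 1/15 + 123 = 1846/15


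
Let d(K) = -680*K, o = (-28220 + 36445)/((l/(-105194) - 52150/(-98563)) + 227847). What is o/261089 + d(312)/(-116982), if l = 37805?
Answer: 7269894878384114007418970/4008516109674774323426709 ≈ 1.8136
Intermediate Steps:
o = 85278742925950/2362373278166919 (o = (-28220 + 36445)/((37805/(-105194) - 52150/(-98563)) + 227847) = 8225/((37805*(-1/105194) - 52150*(-1/98563)) + 227847) = 8225/((-37805/105194 + 52150/98563) + 227847) = 8225/(1759692885/10368236222 + 227847) = 8225/(2362373278166919/10368236222) = 8225*(10368236222/2362373278166919) = 85278742925950/2362373278166919 ≈ 0.036099)
o/261089 + d(312)/(-116982) = (85278742925950/2362373278166919)/261089 - 680*312/(-116982) = (85278742925950/2362373278166919)*(1/261089) - 212160*(-1/116982) = 85278742925950/616789676823322714791 + 35360/19497 = 7269894878384114007418970/4008516109674774323426709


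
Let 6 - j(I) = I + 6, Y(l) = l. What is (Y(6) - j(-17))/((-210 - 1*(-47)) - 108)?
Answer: 11/271 ≈ 0.040590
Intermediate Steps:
j(I) = -I (j(I) = 6 - (I + 6) = 6 - (6 + I) = 6 + (-6 - I) = -I)
(Y(6) - j(-17))/((-210 - 1*(-47)) - 108) = (6 - (-1)*(-17))/((-210 - 1*(-47)) - 108) = (6 - 1*17)/((-210 + 47) - 108) = (6 - 17)/(-163 - 108) = -11/(-271) = -11*(-1/271) = 11/271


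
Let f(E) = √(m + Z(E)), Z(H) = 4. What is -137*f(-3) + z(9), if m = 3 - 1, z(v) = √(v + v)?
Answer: -137*√6 + 3*√2 ≈ -331.34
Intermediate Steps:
z(v) = √2*√v (z(v) = √(2*v) = √2*√v)
m = 2
f(E) = √6 (f(E) = √(2 + 4) = √6)
-137*f(-3) + z(9) = -137*√6 + √2*√9 = -137*√6 + √2*3 = -137*√6 + 3*√2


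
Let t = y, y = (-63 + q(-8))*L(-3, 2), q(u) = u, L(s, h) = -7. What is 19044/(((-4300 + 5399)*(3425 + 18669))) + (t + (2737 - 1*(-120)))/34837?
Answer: 41051468076/422943928561 ≈ 0.097061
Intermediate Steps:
y = 497 (y = (-63 - 8)*(-7) = -71*(-7) = 497)
t = 497
19044/(((-4300 + 5399)*(3425 + 18669))) + (t + (2737 - 1*(-120)))/34837 = 19044/(((-4300 + 5399)*(3425 + 18669))) + (497 + (2737 - 1*(-120)))/34837 = 19044/((1099*22094)) + (497 + (2737 + 120))*(1/34837) = 19044/24281306 + (497 + 2857)*(1/34837) = 19044*(1/24281306) + 3354*(1/34837) = 9522/12140653 + 3354/34837 = 41051468076/422943928561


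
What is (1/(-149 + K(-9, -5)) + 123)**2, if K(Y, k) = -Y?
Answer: 296493961/19600 ≈ 15127.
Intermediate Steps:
(1/(-149 + K(-9, -5)) + 123)**2 = (1/(-149 - 1*(-9)) + 123)**2 = (1/(-149 + 9) + 123)**2 = (1/(-140) + 123)**2 = (-1/140 + 123)**2 = (17219/140)**2 = 296493961/19600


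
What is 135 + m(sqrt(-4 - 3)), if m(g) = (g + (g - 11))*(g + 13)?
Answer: -22 + 15*I*sqrt(7) ≈ -22.0 + 39.686*I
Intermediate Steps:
m(g) = (-11 + 2*g)*(13 + g) (m(g) = (g + (-11 + g))*(13 + g) = (-11 + 2*g)*(13 + g))
135 + m(sqrt(-4 - 3)) = 135 + (-143 + 2*(sqrt(-4 - 3))**2 + 15*sqrt(-4 - 3)) = 135 + (-143 + 2*(sqrt(-7))**2 + 15*sqrt(-7)) = 135 + (-143 + 2*(I*sqrt(7))**2 + 15*(I*sqrt(7))) = 135 + (-143 + 2*(-7) + 15*I*sqrt(7)) = 135 + (-143 - 14 + 15*I*sqrt(7)) = 135 + (-157 + 15*I*sqrt(7)) = -22 + 15*I*sqrt(7)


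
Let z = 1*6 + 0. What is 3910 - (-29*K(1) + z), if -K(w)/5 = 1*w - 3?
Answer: 4194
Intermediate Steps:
z = 6 (z = 6 + 0 = 6)
K(w) = 15 - 5*w (K(w) = -5*(1*w - 3) = -5*(w - 3) = -5*(-3 + w) = 15 - 5*w)
3910 - (-29*K(1) + z) = 3910 - (-29*(15 - 5*1) + 6) = 3910 - (-29*(15 - 5) + 6) = 3910 - (-29*10 + 6) = 3910 - (-290 + 6) = 3910 - 1*(-284) = 3910 + 284 = 4194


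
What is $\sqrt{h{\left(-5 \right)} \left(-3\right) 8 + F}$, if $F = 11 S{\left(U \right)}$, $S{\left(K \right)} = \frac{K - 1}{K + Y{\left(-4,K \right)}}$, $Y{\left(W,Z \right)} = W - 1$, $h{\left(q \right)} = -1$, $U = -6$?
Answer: $\sqrt{31} \approx 5.5678$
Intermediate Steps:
$Y{\left(W,Z \right)} = -1 + W$
$S{\left(K \right)} = \frac{-1 + K}{-5 + K}$ ($S{\left(K \right)} = \frac{K - 1}{K - 5} = \frac{-1 + K}{K - 5} = \frac{-1 + K}{-5 + K}$)
$F = 7$ ($F = 11 \frac{-1 - 6}{-5 - 6} = 11 \frac{1}{-11} \left(-7\right) = 11 \left(\left(- \frac{1}{11}\right) \left(-7\right)\right) = 11 \cdot \frac{7}{11} = 7$)
$\sqrt{h{\left(-5 \right)} \left(-3\right) 8 + F} = \sqrt{\left(-1\right) \left(-3\right) 8 + 7} = \sqrt{3 \cdot 8 + 7} = \sqrt{24 + 7} = \sqrt{31}$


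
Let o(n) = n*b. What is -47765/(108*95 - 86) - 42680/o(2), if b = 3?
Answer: -217256455/30522 ≈ -7118.0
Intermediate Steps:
o(n) = 3*n (o(n) = n*3 = 3*n)
-47765/(108*95 - 86) - 42680/o(2) = -47765/(108*95 - 86) - 42680/(3*2) = -47765/(10260 - 86) - 42680/6 = -47765/10174 - 42680*⅙ = -47765*1/10174 - 21340/3 = -47765/10174 - 21340/3 = -217256455/30522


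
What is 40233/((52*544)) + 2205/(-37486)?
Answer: 722899599/530201984 ≈ 1.3634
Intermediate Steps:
40233/((52*544)) + 2205/(-37486) = 40233/28288 + 2205*(-1/37486) = 40233*(1/28288) - 2205/37486 = 40233/28288 - 2205/37486 = 722899599/530201984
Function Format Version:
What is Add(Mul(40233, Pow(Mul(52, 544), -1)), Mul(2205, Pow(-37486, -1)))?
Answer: Rational(722899599, 530201984) ≈ 1.3634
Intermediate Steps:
Add(Mul(40233, Pow(Mul(52, 544), -1)), Mul(2205, Pow(-37486, -1))) = Add(Mul(40233, Pow(28288, -1)), Mul(2205, Rational(-1, 37486))) = Add(Mul(40233, Rational(1, 28288)), Rational(-2205, 37486)) = Add(Rational(40233, 28288), Rational(-2205, 37486)) = Rational(722899599, 530201984)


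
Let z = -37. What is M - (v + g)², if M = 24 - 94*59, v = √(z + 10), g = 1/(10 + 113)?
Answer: -83133856/15129 - 2*I*√3/41 ≈ -5495.0 - 0.08449*I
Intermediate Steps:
g = 1/123 ≈ 0.0081301
v = 3*I*√3 (v = √(-37 + 10) = √(-27) = 3*I*√3 ≈ 5.1962*I)
M = -5522 (M = 24 - 5546 = -5522)
M - (v + g)² = -5522 - (3*I*√3 + 1/123)² = -5522 - (1/123 + 3*I*√3)²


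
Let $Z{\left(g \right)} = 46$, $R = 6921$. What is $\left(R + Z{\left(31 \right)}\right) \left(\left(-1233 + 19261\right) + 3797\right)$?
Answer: $152054775$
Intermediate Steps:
$\left(R + Z{\left(31 \right)}\right) \left(\left(-1233 + 19261\right) + 3797\right) = \left(6921 + 46\right) \left(\left(-1233 + 19261\right) + 3797\right) = 6967 \left(18028 + 3797\right) = 6967 \cdot 21825 = 152054775$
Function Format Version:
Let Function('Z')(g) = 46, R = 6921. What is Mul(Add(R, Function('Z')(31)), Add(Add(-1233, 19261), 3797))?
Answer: 152054775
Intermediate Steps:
Mul(Add(R, Function('Z')(31)), Add(Add(-1233, 19261), 3797)) = Mul(Add(6921, 46), Add(Add(-1233, 19261), 3797)) = Mul(6967, Add(18028, 3797)) = Mul(6967, 21825) = 152054775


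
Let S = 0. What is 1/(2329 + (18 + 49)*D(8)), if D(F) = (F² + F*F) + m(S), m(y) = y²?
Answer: 1/10905 ≈ 9.1701e-5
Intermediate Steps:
D(F) = 2*F² (D(F) = (F² + F*F) + 0² = (F² + F²) + 0 = 2*F² + 0 = 2*F²)
1/(2329 + (18 + 49)*D(8)) = 1/(2329 + (18 + 49)*(2*8²)) = 1/(2329 + 67*(2*64)) = 1/(2329 + 67*128) = 1/(2329 + 8576) = 1/10905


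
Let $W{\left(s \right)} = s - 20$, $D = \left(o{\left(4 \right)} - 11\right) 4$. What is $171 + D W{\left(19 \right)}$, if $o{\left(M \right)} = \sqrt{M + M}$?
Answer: $215 - 8 \sqrt{2} \approx 203.69$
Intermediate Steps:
$o{\left(M \right)} = \sqrt{2} \sqrt{M}$ ($o{\left(M \right)} = \sqrt{2 M} = \sqrt{2} \sqrt{M}$)
$D = -44 + 8 \sqrt{2}$ ($D = \left(\sqrt{2} \sqrt{4} - 11\right) 4 = \left(\sqrt{2} \cdot 2 - 11\right) 4 = \left(2 \sqrt{2} - 11\right) 4 = \left(-11 + 2 \sqrt{2}\right) 4 = -44 + 8 \sqrt{2} \approx -32.686$)
$W{\left(s \right)} = -20 + s$
$171 + D W{\left(19 \right)} = 171 + \left(-44 + 8 \sqrt{2}\right) \left(-20 + 19\right) = 171 + \left(-44 + 8 \sqrt{2}\right) \left(-1\right) = 171 + \left(44 - 8 \sqrt{2}\right) = 215 - 8 \sqrt{2}$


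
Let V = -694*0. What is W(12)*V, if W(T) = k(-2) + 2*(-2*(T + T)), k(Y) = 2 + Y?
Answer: 0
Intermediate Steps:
V = 0
W(T) = -8*T (W(T) = (2 - 2) + 2*(-2*(T + T)) = 0 + 2*(-4*T) = 0 - 8*T = -8*T)
W(12)*V = -8*12*0 = -96*0 = 0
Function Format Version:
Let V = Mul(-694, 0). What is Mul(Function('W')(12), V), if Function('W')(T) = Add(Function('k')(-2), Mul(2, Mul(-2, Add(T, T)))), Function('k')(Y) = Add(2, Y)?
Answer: 0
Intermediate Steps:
V = 0
Function('W')(T) = Mul(-8, T) (Function('W')(T) = Add(Add(2, -2), Mul(2, Mul(-2, Add(T, T)))) = Add(0, Mul(2, Mul(-2, Mul(2, T)))) = Add(0, Mul(2, Mul(-4, T))) = Add(0, Mul(-8, T)) = Mul(-8, T))
Mul(Function('W')(12), V) = Mul(Mul(-8, 12), 0) = Mul(-96, 0) = 0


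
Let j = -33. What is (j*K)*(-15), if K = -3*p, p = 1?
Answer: -1485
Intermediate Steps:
K = -3 (K = -3*1 = -3)
(j*K)*(-15) = -33*(-3)*(-15) = 99*(-15) = -1485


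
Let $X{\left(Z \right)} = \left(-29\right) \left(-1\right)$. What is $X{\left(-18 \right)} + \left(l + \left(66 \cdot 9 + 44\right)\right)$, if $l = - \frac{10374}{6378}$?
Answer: $\frac{707292}{1063} \approx 665.37$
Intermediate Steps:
$X{\left(Z \right)} = 29$
$l = - \frac{1729}{1063}$ ($l = \left(-10374\right) \frac{1}{6378} = - \frac{1729}{1063} \approx -1.6265$)
$X{\left(-18 \right)} + \left(l + \left(66 \cdot 9 + 44\right)\right) = 29 + \left(- \frac{1729}{1063} + \left(66 \cdot 9 + 44\right)\right) = 29 + \left(- \frac{1729}{1063} + \left(594 + 44\right)\right) = 29 + \left(- \frac{1729}{1063} + 638\right) = 29 + \frac{676465}{1063} = \frac{707292}{1063}$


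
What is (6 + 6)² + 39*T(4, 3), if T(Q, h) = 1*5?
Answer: 339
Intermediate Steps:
T(Q, h) = 5
(6 + 6)² + 39*T(4, 3) = (6 + 6)² + 39*5 = 12² + 195 = 144 + 195 = 339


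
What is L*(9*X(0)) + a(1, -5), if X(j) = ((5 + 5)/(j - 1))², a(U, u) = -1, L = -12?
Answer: -10801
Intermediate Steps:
X(j) = 100/(-1 + j)² (X(j) = (10/(-1 + j))² = 100/(-1 + j)²)
L*(9*X(0)) + a(1, -5) = -108*100/(-1 + 0)² - 1 = -108*100/(-1)² - 1 = -108*100*1 - 1 = -108*100 - 1 = -12*900 - 1 = -10800 - 1 = -10801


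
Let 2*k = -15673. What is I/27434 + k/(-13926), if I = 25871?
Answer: 52296917/34731444 ≈ 1.5058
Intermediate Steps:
k = -15673/2 (k = (½)*(-15673) = -15673/2 ≈ -7836.5)
I/27434 + k/(-13926) = 25871/27434 - 15673/2/(-13926) = 25871*(1/27434) - 15673/2*(-1/13926) = 25871/27434 + 15673/27852 = 52296917/34731444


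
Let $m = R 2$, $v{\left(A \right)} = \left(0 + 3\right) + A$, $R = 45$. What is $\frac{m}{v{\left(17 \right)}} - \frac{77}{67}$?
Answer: $\frac{449}{134} \approx 3.3507$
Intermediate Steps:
$v{\left(A \right)} = 3 + A$
$m = 90$ ($m = 45 \cdot 2 = 90$)
$\frac{m}{v{\left(17 \right)}} - \frac{77}{67} = \frac{90}{3 + 17} - \frac{77}{67} = \frac{90}{20} - \frac{77}{67} = 90 \cdot \frac{1}{20} - \frac{77}{67} = \frac{9}{2} - \frac{77}{67} = \frac{449}{134}$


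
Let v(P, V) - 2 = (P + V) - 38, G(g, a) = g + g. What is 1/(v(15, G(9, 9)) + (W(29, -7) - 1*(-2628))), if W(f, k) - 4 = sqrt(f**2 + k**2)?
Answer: 2629/6910751 - sqrt(890)/6910751 ≈ 0.00037610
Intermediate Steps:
G(g, a) = 2*g
v(P, V) = -36 + P + V (v(P, V) = 2 + ((P + V) - 38) = 2 + (-38 + P + V) = -36 + P + V)
W(f, k) = 4 + sqrt(f**2 + k**2)
1/(v(15, G(9, 9)) + (W(29, -7) - 1*(-2628))) = 1/((-36 + 15 + 2*9) + ((4 + sqrt(29**2 + (-7)**2)) - 1*(-2628))) = 1/((-36 + 15 + 18) + ((4 + sqrt(841 + 49)) + 2628)) = 1/(-3 + ((4 + sqrt(890)) + 2628)) = 1/(-3 + (2632 + sqrt(890))) = 1/(2629 + sqrt(890))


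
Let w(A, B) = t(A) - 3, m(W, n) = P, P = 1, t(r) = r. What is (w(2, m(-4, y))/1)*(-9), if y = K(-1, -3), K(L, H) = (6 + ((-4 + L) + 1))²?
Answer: 9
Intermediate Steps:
K(L, H) = (3 + L)² (K(L, H) = (6 + (-3 + L))² = (3 + L)²)
y = 4 (y = (3 - 1)² = 2² = 4)
m(W, n) = 1
w(A, B) = -3 + A (w(A, B) = A - 3 = -3 + A)
(w(2, m(-4, y))/1)*(-9) = ((-3 + 2)/1)*(-9) = (1*(-1))*(-9) = -1*(-9) = 9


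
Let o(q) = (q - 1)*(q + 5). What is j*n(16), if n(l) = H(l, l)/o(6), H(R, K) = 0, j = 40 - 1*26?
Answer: 0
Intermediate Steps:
j = 14 (j = 40 - 26 = 14)
o(q) = (-1 + q)*(5 + q)
n(l) = 0 (n(l) = 0/(-5 + 6**2 + 4*6) = 0/(-5 + 36 + 24) = 0/55 = 0*(1/55) = 0)
j*n(16) = 14*0 = 0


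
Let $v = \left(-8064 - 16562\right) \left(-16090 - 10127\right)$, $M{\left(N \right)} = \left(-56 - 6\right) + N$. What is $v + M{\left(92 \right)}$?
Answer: $645619872$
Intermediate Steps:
$M{\left(N \right)} = -62 + N$
$v = 645619842$ ($v = \left(-24626\right) \left(-26217\right) = 645619842$)
$v + M{\left(92 \right)} = 645619842 + \left(-62 + 92\right) = 645619842 + 30 = 645619872$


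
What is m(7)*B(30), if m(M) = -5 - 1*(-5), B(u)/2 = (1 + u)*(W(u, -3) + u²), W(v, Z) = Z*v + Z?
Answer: 0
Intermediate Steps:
W(v, Z) = Z + Z*v
B(u) = 2*(1 + u)*(-3 + u² - 3*u) (B(u) = 2*((1 + u)*(-3*(1 + u) + u²)) = 2*((1 + u)*((-3 - 3*u) + u²)) = 2*((1 + u)*(-3 + u² - 3*u)) = 2*(1 + u)*(-3 + u² - 3*u))
m(M) = 0 (m(M) = -5 + 5 = 0)
m(7)*B(30) = 0*(-6 - 12*30 - 4*30² + 2*30³) = 0*(-6 - 360 - 4*900 + 2*27000) = 0*(-6 - 360 - 3600 + 54000) = 0*50034 = 0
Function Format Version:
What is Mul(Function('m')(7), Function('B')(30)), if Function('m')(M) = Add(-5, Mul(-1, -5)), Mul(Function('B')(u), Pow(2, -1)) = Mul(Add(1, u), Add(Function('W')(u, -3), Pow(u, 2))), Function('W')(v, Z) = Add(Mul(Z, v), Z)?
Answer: 0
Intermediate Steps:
Function('W')(v, Z) = Add(Z, Mul(Z, v))
Function('B')(u) = Mul(2, Add(1, u), Add(-3, Pow(u, 2), Mul(-3, u))) (Function('B')(u) = Mul(2, Mul(Add(1, u), Add(Mul(-3, Add(1, u)), Pow(u, 2)))) = Mul(2, Mul(Add(1, u), Add(Add(-3, Mul(-3, u)), Pow(u, 2)))) = Mul(2, Mul(Add(1, u), Add(-3, Pow(u, 2), Mul(-3, u)))) = Mul(2, Add(1, u), Add(-3, Pow(u, 2), Mul(-3, u))))
Function('m')(M) = 0 (Function('m')(M) = Add(-5, 5) = 0)
Mul(Function('m')(7), Function('B')(30)) = Mul(0, Add(-6, Mul(-12, 30), Mul(-4, Pow(30, 2)), Mul(2, Pow(30, 3)))) = Mul(0, Add(-6, -360, Mul(-4, 900), Mul(2, 27000))) = Mul(0, Add(-6, -360, -3600, 54000)) = Mul(0, 50034) = 0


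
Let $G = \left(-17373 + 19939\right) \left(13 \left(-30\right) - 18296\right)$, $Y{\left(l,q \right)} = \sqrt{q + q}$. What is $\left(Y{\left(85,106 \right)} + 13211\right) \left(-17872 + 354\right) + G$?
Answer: $-279378574 - 35036 \sqrt{53} \approx -2.7963 \cdot 10^{8}$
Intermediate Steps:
$Y{\left(l,q \right)} = \sqrt{2} \sqrt{q}$ ($Y{\left(l,q \right)} = \sqrt{2 q} = \sqrt{2} \sqrt{q}$)
$G = -47948276$ ($G = 2566 \left(-390 - 18296\right) = 2566 \left(-18686\right) = -47948276$)
$\left(Y{\left(85,106 \right)} + 13211\right) \left(-17872 + 354\right) + G = \left(\sqrt{2} \sqrt{106} + 13211\right) \left(-17872 + 354\right) - 47948276 = \left(2 \sqrt{53} + 13211\right) \left(-17518\right) - 47948276 = \left(13211 + 2 \sqrt{53}\right) \left(-17518\right) - 47948276 = \left(-231430298 - 35036 \sqrt{53}\right) - 47948276 = -279378574 - 35036 \sqrt{53}$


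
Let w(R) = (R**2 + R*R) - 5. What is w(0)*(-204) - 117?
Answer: 903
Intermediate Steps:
w(R) = -5 + 2*R**2 (w(R) = (R**2 + R**2) - 5 = 2*R**2 - 5 = -5 + 2*R**2)
w(0)*(-204) - 117 = (-5 + 2*0**2)*(-204) - 117 = (-5 + 2*0)*(-204) - 117 = (-5 + 0)*(-204) - 117 = -5*(-204) - 117 = 1020 - 117 = 903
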